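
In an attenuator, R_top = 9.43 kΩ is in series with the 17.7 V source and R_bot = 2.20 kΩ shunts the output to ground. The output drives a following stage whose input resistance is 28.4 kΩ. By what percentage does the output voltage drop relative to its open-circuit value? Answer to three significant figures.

The divider's output (Thévenin) resistance is R_top‖R_bot = 1.784 kΩ.
Fractional drop under load = R_th/(R_th + R_L) = 1.784 / (1.784 + 28.4) = 0.05910.
So the output falls by 5.91 %.

5.91 %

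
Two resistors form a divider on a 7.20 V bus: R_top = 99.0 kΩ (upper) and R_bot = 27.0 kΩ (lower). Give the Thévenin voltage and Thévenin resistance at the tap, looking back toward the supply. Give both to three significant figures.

V_th = 1.54 V, R_th = 21.2 kΩ

V_th is the open-circuit tap voltage: 7.20 × 27.0/(99.0 + 27.0) = 1.54 V.
With the supply zeroed, R_top and R_bot appear in parallel from the tap: R_th = R_top‖R_bot = (99.0 × 27.0)/126.0 = 21.2 kΩ.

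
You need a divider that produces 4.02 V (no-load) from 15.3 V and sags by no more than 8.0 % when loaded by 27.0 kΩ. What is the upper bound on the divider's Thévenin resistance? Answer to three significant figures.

R_th ≤ 2.35 kΩ

Loading drop = R_th/(R_th + R_L) ≤ 0.0800, so R_th ≤ R_L · ε/(1−ε) = 27.0 kΩ × 0.0800/0.9200 = 2.35 kΩ.
(Any R1, R2 with R2/(R1+R2) = 0.263 and R1‖R2 ≤ 2.35 kΩ will meet the spec.)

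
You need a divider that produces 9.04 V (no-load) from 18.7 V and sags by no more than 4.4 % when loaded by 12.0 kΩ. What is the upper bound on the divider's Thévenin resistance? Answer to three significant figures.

Loading drop = R_th/(R_th + R_L) ≤ 0.0440, so R_th ≤ R_L · ε/(1−ε) = 12.0 kΩ × 0.0440/0.9560 = 552 Ω.

R_th ≤ 552 Ω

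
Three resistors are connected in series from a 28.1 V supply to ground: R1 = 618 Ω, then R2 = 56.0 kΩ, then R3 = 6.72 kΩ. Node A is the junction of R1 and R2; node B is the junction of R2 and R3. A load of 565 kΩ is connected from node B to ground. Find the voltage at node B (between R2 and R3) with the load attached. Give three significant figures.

At node B, R3 is in parallel with the load: R3‖R_L = 6641 Ω.
Below node A the resistance is R2 + (R3‖R_L) = 62640 Ω, so V_A = 28.1 × 62640/63260 = 27.83 V.
Then V_B = V_A × (R3‖R_L)/(R2 + R3‖R_L) = 27.83 × 6641/62640 = 2.95 V.

V ≈ 2.95 V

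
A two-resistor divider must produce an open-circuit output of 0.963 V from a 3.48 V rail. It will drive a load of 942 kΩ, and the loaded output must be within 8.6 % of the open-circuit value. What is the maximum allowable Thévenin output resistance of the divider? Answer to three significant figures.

Loading drop = R_th/(R_th + R_L) ≤ 0.0860, so R_th ≤ R_L · ε/(1−ε) = 942 kΩ × 0.0860/0.9140 = 88.6 kΩ.

R_th ≤ 88.6 kΩ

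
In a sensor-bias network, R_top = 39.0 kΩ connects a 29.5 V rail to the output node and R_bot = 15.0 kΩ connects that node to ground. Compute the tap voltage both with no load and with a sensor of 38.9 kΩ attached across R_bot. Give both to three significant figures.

Open-circuit: V = 29.5 × 15.0/(39.0 + 15.0) = 8.19 V.
With the load, R_bot becomes R_bot‖R_L = 10.83 kΩ, so V = 29.5 × 10.83/49.83 = 6.41 V.

Unloaded: 8.19 V; loaded: 6.41 V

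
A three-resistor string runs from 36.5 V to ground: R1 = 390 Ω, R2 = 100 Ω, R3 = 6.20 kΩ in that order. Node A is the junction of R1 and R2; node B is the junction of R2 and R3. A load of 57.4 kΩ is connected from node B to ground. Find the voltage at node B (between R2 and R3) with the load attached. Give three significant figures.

V ≈ 33.6 V

At node B, R3 is in parallel with the load: R3‖R_L = 5596 Ω.
Below node A the resistance is R2 + (R3‖R_L) = 5696 Ω, so V_A = 36.5 × 5696/6086 = 34.16 V.
Then V_B = V_A × (R3‖R_L)/(R2 + R3‖R_L) = 34.16 × 5596/5696 = 33.6 V.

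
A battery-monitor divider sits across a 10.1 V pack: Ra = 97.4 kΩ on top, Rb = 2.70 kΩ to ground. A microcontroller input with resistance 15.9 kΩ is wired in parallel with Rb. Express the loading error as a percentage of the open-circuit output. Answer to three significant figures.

The divider's output (Thévenin) resistance is Ra‖Rb = 2.627 kΩ.
Fractional drop under load = R_th/(R_th + R_L) = 2.627 / (2.627 + 15.9) = 0.1418.
So the output falls by 14.2 %.

14.2 %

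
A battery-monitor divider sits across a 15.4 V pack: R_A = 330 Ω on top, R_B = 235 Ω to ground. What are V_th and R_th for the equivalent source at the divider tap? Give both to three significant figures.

V_th = 6.41 V, R_th = 137 Ω

V_th is the open-circuit tap voltage: 15.4 × 235/(330 + 235) = 6.41 V.
With the supply zeroed, R_A and R_B appear in parallel from the tap: R_th = R_A‖R_B = (330 × 235)/565.0 = 137 Ω.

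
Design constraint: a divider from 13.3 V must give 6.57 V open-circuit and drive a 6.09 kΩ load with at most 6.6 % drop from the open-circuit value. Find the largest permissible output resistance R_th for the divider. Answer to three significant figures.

Loading drop = R_th/(R_th + R_L) ≤ 0.0660, so R_th ≤ R_L · ε/(1−ε) = 6.09 kΩ × 0.0660/0.9340 = 430 Ω.

R_th ≤ 430 Ω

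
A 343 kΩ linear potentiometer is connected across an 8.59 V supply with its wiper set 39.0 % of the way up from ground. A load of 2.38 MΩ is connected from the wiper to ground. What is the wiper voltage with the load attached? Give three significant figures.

V ≈ 3.24 V

The wiper splits the pot into (1−α)R = 209.2 kΩ above and αR = 133.8 kΩ below.
Lower section ‖ load = 126.7 kΩ.
V_wiper = 8.59 × 126.7/(209.2 + 126.7) = 3.24 V.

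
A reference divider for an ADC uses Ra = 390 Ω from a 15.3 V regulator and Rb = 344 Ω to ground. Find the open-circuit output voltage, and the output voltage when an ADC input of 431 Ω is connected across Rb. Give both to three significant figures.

Open-circuit: V = 15.3 × 344/(390 + 344) = 7.17 V.
With the load, Rb becomes Rb‖R_L = 191.3 Ω, so V = 15.3 × 191.3/581.3 = 5.04 V.

Unloaded: 7.17 V; loaded: 5.04 V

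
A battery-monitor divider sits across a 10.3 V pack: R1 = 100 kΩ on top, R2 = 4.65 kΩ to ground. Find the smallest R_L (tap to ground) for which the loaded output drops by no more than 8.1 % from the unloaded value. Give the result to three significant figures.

Output resistance R_th = R1‖R2 = (100 × 4.65)/104.7 = 4.443 kΩ.
The fractional drop is R_th/(R_th + R_L); requiring this ≤ 0.0810 gives R_L ≥ R_th(1/0.0810 − 1) = 4.443 × 11.35 = 50.4 kΩ.

R_L(min) ≈ 50.4 kΩ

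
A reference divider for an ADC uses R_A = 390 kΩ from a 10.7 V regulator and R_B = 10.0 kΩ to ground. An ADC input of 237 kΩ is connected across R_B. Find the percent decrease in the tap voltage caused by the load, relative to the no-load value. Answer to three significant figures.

The divider's output (Thévenin) resistance is R_A‖R_B = 9.750 kΩ.
Fractional drop under load = R_th/(R_th + R_L) = 9.750 / (9.750 + 237) = 0.03951.
So the output falls by 3.95 %.

3.95 %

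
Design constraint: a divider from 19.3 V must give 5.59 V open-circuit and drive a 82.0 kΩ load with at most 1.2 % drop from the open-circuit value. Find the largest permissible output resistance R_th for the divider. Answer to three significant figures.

Loading drop = R_th/(R_th + R_L) ≤ 0.0120, so R_th ≤ R_L · ε/(1−ε) = 82.0 kΩ × 0.0120/0.9880 = 996 Ω.
(Any R1, R2 with R2/(R1+R2) = 0.290 and R1‖R2 ≤ 996 Ω will meet the spec.)

R_th ≤ 996 Ω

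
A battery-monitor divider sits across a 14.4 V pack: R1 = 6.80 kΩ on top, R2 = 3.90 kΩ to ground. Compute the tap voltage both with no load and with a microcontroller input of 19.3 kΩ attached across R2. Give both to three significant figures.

Open-circuit: V = 14.4 × 3.90/(6.80 + 3.90) = 5.25 V.
With the load, R2 becomes R2‖R_L = 3.244 kΩ, so V = 14.4 × 3.244/10.04 = 4.65 V.

Unloaded: 5.25 V; loaded: 4.65 V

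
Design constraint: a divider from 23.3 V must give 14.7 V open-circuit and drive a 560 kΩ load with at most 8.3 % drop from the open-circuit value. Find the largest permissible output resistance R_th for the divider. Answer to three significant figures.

Loading drop = R_th/(R_th + R_L) ≤ 0.0830, so R_th ≤ R_L · ε/(1−ε) = 560 kΩ × 0.0830/0.9170 = 50.7 kΩ.
(Any R1, R2 with R2/(R1+R2) = 0.631 and R1‖R2 ≤ 50.7 kΩ will meet the spec.)

R_th ≤ 50.7 kΩ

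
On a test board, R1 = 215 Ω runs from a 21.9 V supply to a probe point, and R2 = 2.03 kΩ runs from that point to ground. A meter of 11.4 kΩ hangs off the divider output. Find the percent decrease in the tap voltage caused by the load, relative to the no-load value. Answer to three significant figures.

1.68 %

The divider's output (Thévenin) resistance is R1‖R2 = 194.4 Ω.
Fractional drop under load = R_th/(R_th + R_L) = 194.4 / (194.4 + 11400) = 0.01677.
So the output falls by 1.68 %.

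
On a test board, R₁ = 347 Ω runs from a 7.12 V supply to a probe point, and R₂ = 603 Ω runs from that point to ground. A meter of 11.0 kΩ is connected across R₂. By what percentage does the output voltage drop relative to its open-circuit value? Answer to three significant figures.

The divider's output (Thévenin) resistance is R₁‖R₂ = 220.3 Ω.
Fractional drop under load = R_th/(R_th + R_L) = 220.3 / (220.3 + 11000) = 0.01963.
So the output falls by 1.96 %.

1.96 %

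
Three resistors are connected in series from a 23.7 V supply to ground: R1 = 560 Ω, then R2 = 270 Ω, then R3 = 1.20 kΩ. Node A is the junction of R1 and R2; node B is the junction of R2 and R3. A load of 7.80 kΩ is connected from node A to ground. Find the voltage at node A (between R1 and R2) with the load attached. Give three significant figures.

Below node A the series string R2+R3 = 1470 Ω sits in parallel with the 7800 Ω load: 1237 Ω.
V_A = 23.7 × 1237/(560 + 1237) = 16.3 V.

V ≈ 16.3 V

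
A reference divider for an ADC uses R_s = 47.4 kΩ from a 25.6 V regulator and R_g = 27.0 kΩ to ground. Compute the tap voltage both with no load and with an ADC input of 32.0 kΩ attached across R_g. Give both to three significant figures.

Unloaded: 9.29 V; loaded: 6.04 V

Open-circuit: V = 25.6 × 27.0/(47.4 + 27.0) = 9.29 V.
With the load, R_g becomes R_g‖R_L = 14.64 kΩ, so V = 25.6 × 14.64/62.04 = 6.04 V.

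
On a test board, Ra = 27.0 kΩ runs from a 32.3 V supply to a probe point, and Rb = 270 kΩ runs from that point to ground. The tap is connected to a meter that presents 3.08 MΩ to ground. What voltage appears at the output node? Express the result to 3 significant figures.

V_out ≈ 29.1 V

The load sits in parallel with Rb: Rb‖R_L = (270 × 3080) / (270 + 3080) = 248.2 kΩ.
V_out = 32.3 × 248.2 / (27.0 + 248.2) = 32.3 × 248.2/275.2 = 29.1 V.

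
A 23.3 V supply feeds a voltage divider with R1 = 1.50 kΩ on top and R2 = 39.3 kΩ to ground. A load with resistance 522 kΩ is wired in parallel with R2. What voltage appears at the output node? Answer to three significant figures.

The load sits in parallel with R2: R2‖R_L = (39.3 × 522) / (39.3 + 522) = 36.55 kΩ.
V_out = 23.3 × 36.55 / (1.50 + 36.55) = 23.3 × 36.55/38.05 = 22.4 V.

V_out ≈ 22.4 V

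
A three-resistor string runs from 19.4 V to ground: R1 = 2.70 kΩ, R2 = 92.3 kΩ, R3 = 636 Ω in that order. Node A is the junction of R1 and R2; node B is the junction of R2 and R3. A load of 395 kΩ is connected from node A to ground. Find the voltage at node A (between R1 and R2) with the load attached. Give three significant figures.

V ≈ 18.7 V

Below node A the series string R2+R3 = 92940 Ω sits in parallel with the 395000 Ω load: 75230 Ω.
V_A = 19.4 × 75230/(2700 + 75230) = 18.7 V.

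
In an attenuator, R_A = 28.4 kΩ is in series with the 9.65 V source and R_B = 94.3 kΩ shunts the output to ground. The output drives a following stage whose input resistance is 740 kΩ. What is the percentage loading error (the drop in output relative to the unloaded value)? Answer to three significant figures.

The divider's output (Thévenin) resistance is R_A‖R_B = 21.83 kΩ.
Fractional drop under load = R_th/(R_th + R_L) = 21.83 / (21.83 + 740) = 0.02865.
So the output falls by 2.87 %.

2.87 %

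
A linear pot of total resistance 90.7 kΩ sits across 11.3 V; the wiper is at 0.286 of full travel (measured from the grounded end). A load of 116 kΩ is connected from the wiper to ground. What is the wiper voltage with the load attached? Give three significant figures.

V ≈ 2.79 V

The wiper splits the pot into (1−α)R = 64.76 kΩ above and αR = 25.94 kΩ below.
Lower section ‖ load = 21.20 kΩ.
V_wiper = 11.3 × 21.20/(64.76 + 21.20) = 2.79 V.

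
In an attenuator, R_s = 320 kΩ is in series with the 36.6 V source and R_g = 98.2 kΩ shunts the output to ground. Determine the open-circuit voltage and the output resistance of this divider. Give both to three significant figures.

V_th is the open-circuit tap voltage: 36.6 × 98.2/(320 + 98.2) = 8.59 V.
With the supply zeroed, R_s and R_g appear in parallel from the tap: R_th = R_s‖R_g = (320 × 98.2)/418.2 = 75.1 kΩ.

V_th = 8.59 V, R_th = 75.1 kΩ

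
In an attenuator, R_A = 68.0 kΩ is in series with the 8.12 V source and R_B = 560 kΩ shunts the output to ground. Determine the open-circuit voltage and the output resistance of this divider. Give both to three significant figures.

V_th is the open-circuit tap voltage: 8.12 × 560/(68.0 + 560) = 7.24 V.
With the supply zeroed, R_A and R_B appear in parallel from the tap: R_th = R_A‖R_B = (68.0 × 560)/628.0 = 60.6 kΩ.

V_th = 7.24 V, R_th = 60.6 kΩ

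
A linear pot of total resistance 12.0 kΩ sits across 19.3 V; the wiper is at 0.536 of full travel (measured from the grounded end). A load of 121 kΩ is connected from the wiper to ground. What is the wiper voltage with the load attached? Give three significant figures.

The wiper splits the pot into (1−α)R = 5.568 kΩ above and αR = 6.432 kΩ below.
Lower section ‖ load = 6.107 kΩ.
V_wiper = 19.3 × 6.107/(5.568 + 6.107) = 10.1 V.

V ≈ 10.1 V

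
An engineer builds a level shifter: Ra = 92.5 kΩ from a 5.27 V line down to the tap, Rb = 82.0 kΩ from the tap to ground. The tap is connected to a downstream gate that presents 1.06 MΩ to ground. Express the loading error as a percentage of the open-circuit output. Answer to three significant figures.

3.94 %

The divider's output (Thévenin) resistance is Ra‖Rb = 43.47 kΩ.
Fractional drop under load = R_th/(R_th + R_L) = 43.47 / (43.47 + 1060) = 0.03939.
So the output falls by 3.94 %.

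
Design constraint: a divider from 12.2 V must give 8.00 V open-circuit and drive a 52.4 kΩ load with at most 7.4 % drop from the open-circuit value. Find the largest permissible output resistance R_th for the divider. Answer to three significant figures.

Loading drop = R_th/(R_th + R_L) ≤ 0.0740, so R_th ≤ R_L · ε/(1−ε) = 52.4 kΩ × 0.0740/0.9260 = 4.19 kΩ.

R_th ≤ 4.19 kΩ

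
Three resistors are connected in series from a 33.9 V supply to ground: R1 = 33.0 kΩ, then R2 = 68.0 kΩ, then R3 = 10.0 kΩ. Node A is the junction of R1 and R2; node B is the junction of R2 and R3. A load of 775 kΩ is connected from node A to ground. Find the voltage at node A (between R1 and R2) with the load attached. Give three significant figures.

V ≈ 23.1 V

Below node A the series string R2+R3 = 78.00 kΩ sits in parallel with the 775 kΩ load: 70.87 kΩ.
V_A = 33.9 × 70.87/(33.0 + 70.87) = 23.1 V.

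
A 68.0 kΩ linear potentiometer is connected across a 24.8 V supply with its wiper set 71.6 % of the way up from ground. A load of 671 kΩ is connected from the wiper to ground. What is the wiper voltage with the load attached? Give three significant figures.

V ≈ 17.4 V

The wiper splits the pot into (1−α)R = 19.31 kΩ above and αR = 48.69 kΩ below.
Lower section ‖ load = 45.39 kΩ.
V_wiper = 24.8 × 45.39/(19.31 + 45.39) = 17.4 V.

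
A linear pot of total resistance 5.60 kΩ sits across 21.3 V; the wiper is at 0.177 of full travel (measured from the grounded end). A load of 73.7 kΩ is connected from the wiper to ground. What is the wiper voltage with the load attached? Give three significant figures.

V ≈ 3.73 V

The wiper splits the pot into (1−α)R = 4609 Ω above and αR = 991.2 Ω below.
Lower section ‖ load = 978.0 Ω.
V_wiper = 21.3 × 978.0/(4609 + 978.0) = 3.73 V.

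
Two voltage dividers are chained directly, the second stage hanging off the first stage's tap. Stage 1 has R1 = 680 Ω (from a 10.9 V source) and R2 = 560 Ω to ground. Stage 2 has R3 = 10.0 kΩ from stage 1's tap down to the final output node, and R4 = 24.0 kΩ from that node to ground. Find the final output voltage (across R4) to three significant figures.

Stage 2 presents R3+R4 = 34000 Ω as a load on stage 1's tap.
Stage 1's lower leg becomes R2‖(R3+R4) = 550.9 Ω, so V_mid = 10.9 × 550.9/1231 = 4.879 V.
Stage 2 is itself unloaded: V_out = V_mid × R4/(R3+R4) = 4.879 × 24000/34000 = 3.44 V.

V_out ≈ 3.44 V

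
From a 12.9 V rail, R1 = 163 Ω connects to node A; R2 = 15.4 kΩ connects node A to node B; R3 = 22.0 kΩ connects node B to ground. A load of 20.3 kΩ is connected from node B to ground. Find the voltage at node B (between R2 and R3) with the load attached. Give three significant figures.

At node B, R3 is in parallel with the load: R3‖R_L = 10560 Ω.
Below node A the resistance is R2 + (R3‖R_L) = 25960 Ω, so V_A = 12.9 × 25960/26120 = 12.82 V.
Then V_B = V_A × (R3‖R_L)/(R2 + R3‖R_L) = 12.82 × 10560/25960 = 5.21 V.

V ≈ 5.21 V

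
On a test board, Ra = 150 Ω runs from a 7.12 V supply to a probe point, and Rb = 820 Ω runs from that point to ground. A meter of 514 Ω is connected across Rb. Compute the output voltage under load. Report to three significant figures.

V_out ≈ 4.83 V

The load sits in parallel with Rb: Rb‖R_L = (820 × 514) / (820 + 514) = 316.0 Ω.
V_out = 7.12 × 316.0 / (150 + 316.0) = 7.12 × 316.0/466.0 = 4.83 V.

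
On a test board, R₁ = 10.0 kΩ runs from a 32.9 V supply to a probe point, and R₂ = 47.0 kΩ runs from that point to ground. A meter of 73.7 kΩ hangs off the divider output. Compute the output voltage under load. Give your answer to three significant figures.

V_out ≈ 24.4 V

The load sits in parallel with R₂: R₂‖R_L = (47.0 × 73.7) / (47.0 + 73.7) = 28.70 kΩ.
V_out = 32.9 × 28.70 / (10.0 + 28.70) = 32.9 × 28.70/38.70 = 24.4 V.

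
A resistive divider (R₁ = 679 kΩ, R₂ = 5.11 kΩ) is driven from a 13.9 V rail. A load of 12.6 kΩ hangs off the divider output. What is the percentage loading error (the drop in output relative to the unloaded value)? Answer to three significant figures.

28.7 %

Unloaded V = 13.9 × 5.11/684.1 = 0.1038 V.
Loaded: R₂‖R_L = 3.636 kΩ, giving V = 13.9 × 3.636/682.6 = 0.07403 V.
Drop = (0.1038 − 0.07403) / 0.1038 = 28.7 %.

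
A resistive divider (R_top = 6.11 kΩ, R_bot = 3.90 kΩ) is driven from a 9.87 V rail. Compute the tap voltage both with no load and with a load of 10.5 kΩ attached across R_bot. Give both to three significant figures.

Open-circuit: V = 9.87 × 3.90/(6.11 + 3.90) = 3.85 V.
With the load, R_bot becomes R_bot‖R_L = 2.844 kΩ, so V = 9.87 × 2.844/8.954 = 3.13 V.

Unloaded: 3.85 V; loaded: 3.13 V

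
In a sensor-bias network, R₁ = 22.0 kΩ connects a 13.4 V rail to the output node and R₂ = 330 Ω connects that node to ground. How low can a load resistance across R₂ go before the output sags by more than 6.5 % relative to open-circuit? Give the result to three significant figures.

Output resistance R_th = R₁‖R₂ = (22000 × 330)/22330 = 325.1 Ω.
The fractional drop is R_th/(R_th + R_L); requiring this ≤ 0.0650 gives R_L ≥ R_th(1/0.0650 − 1) = 325.1 × 14.38 = 4.68 kΩ.

R_L(min) ≈ 4.68 kΩ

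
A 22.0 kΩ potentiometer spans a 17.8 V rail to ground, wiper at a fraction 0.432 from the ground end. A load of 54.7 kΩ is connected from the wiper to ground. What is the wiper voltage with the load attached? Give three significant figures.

The wiper splits the pot into (1−α)R = 12.50 kΩ above and αR = 9.504 kΩ below.
Lower section ‖ load = 8.097 kΩ.
V_wiper = 17.8 × 8.097/(12.50 + 8.097) = 7.00 V.

V ≈ 7.00 V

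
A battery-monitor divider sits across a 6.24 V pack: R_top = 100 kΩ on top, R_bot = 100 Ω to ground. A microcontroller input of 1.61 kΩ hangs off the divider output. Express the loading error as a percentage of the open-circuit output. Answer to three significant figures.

5.84 %

The divider's output (Thévenin) resistance is R_top‖R_bot = 99.90 Ω.
Fractional drop under load = R_th/(R_th + R_L) = 99.90 / (99.90 + 1610) = 0.05842.
So the output falls by 5.84 %.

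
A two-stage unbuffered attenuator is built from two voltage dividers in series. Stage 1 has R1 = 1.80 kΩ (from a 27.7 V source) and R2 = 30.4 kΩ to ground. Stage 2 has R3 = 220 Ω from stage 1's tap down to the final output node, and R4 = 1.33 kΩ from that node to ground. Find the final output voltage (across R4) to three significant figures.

V_out ≈ 10.7 V

Stage 2 presents R3+R4 = 1550 Ω as a load on stage 1's tap.
Stage 1's lower leg becomes R2‖(R3+R4) = 1475 Ω, so V_mid = 27.7 × 1475/3275 = 12.47 V.
Stage 2 is itself unloaded: V_out = V_mid × R4/(R3+R4) = 12.47 × 1330/1550 = 10.7 V.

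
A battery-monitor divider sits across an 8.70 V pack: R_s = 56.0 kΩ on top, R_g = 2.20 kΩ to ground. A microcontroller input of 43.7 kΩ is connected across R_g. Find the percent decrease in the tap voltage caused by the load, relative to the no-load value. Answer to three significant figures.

The divider's output (Thévenin) resistance is R_s‖R_g = 2.117 kΩ.
Fractional drop under load = R_th/(R_th + R_L) = 2.117 / (2.117 + 43.7) = 0.04620.
So the output falls by 4.62 %.

4.62 %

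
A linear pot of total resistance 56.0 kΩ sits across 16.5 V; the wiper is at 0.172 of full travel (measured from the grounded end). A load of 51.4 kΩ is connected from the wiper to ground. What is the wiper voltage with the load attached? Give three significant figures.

The wiper splits the pot into (1−α)R = 46.37 kΩ above and αR = 9.632 kΩ below.
Lower section ‖ load = 8.112 kΩ.
V_wiper = 16.5 × 8.112/(46.37 + 8.112) = 2.46 V.

V ≈ 2.46 V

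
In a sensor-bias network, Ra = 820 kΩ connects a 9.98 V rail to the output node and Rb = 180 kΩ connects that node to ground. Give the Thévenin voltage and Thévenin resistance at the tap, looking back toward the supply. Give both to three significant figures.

V_th is the open-circuit tap voltage: 9.98 × 180/(820 + 180) = 1.80 V.
With the supply zeroed, Ra and Rb appear in parallel from the tap: R_th = Ra‖Rb = (820 × 180)/1000 = 148 kΩ.

V_th = 1.80 V, R_th = 148 kΩ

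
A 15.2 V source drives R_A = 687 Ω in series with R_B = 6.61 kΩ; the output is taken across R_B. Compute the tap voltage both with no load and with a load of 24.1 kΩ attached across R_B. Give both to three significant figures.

Open-circuit: V = 15.2 × 6610/(687 + 6610) = 13.8 V.
With the load, R_B becomes R_B‖R_L = 5187 Ω, so V = 15.2 × 5187/5874 = 13.4 V.

Unloaded: 13.8 V; loaded: 13.4 V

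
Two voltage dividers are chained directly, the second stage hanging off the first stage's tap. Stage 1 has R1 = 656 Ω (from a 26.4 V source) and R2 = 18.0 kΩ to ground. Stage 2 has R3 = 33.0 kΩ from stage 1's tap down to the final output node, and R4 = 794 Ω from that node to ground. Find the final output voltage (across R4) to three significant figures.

Stage 2 presents R3+R4 = 33790 Ω as a load on stage 1's tap.
Stage 1's lower leg becomes R2‖(R3+R4) = 11740 Ω, so V_mid = 26.4 × 11740/12400 = 25.00 V.
Stage 2 is itself unloaded: V_out = V_mid × R4/(R3+R4) = 25.00 × 794/33790 = 0.587 V.

V_out ≈ 0.587 V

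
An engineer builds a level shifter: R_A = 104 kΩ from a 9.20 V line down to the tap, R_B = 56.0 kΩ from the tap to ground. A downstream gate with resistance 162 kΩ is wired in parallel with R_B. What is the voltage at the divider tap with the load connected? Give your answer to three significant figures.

V_out ≈ 2.63 V

The load sits in parallel with R_B: R_B‖R_L = (56.0 × 162) / (56.0 + 162) = 41.61 kΩ.
V_out = 9.20 × 41.61 / (104 + 41.61) = 9.20 × 41.61/145.6 = 2.63 V.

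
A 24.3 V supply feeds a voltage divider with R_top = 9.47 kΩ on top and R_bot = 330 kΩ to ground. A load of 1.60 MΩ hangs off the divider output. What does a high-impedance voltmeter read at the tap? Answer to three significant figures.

V_out ≈ 23.5 V

The load sits in parallel with R_bot: R_bot‖R_L = (330 × 1600) / (330 + 1600) = 273.6 kΩ.
V_out = 24.3 × 273.6 / (9.47 + 273.6) = 24.3 × 273.6/283.0 = 23.5 V.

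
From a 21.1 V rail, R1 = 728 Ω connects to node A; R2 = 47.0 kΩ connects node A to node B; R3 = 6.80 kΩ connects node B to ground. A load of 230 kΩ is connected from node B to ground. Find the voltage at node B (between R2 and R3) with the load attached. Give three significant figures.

At node B, R3 is in parallel with the load: R3‖R_L = 6605 Ω.
Below node A the resistance is R2 + (R3‖R_L) = 53600 Ω, so V_A = 21.1 × 53600/54330 = 20.82 V.
Then V_B = V_A × (R3‖R_L)/(R2 + R3‖R_L) = 20.82 × 6605/53600 = 2.56 V.

V ≈ 2.56 V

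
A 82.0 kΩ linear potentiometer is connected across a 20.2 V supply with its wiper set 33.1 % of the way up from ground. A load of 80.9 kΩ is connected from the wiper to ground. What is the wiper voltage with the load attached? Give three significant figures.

The wiper splits the pot into (1−α)R = 54.86 kΩ above and αR = 27.14 kΩ below.
Lower section ‖ load = 20.32 kΩ.
V_wiper = 20.2 × 20.32/(54.86 + 20.32) = 5.46 V.

V ≈ 5.46 V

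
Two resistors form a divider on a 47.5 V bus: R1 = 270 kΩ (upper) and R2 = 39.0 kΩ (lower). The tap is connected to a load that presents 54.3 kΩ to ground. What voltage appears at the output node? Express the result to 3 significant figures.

V_out ≈ 3.68 V

The load sits in parallel with R2: R2‖R_L = (39.0 × 54.3) / (39.0 + 54.3) = 22.70 kΩ.
V_out = 47.5 × 22.70 / (270 + 22.70) = 47.5 × 22.70/292.7 = 3.68 V.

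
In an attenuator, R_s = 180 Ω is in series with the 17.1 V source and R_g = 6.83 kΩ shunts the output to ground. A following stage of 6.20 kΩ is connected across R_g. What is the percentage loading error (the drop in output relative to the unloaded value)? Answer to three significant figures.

2.75 %

The divider's output (Thévenin) resistance is R_s‖R_g = 175.4 Ω.
Fractional drop under load = R_th/(R_th + R_L) = 175.4 / (175.4 + 6200) = 0.02751.
So the output falls by 2.75 %.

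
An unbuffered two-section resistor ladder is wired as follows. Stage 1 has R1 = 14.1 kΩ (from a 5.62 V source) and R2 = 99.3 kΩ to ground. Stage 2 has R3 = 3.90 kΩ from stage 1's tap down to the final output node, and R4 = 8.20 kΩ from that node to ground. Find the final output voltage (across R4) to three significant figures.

Stage 2 presents R3+R4 = 12.10 kΩ as a load on stage 1's tap.
Stage 1's lower leg becomes R2‖(R3+R4) = 10.79 kΩ, so V_mid = 5.62 × 10.79/24.89 = 2.436 V.
Stage 2 is itself unloaded: V_out = V_mid × R4/(R3+R4) = 2.436 × 8.20/12.10 = 1.65 V.

V_out ≈ 1.65 V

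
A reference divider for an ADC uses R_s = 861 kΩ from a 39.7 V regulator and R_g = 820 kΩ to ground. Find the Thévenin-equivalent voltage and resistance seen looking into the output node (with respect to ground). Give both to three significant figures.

V_th = 19.4 V, R_th = 420 kΩ

V_th is the open-circuit tap voltage: 39.7 × 820/(861 + 820) = 19.4 V.
With the supply zeroed, R_s and R_g appear in parallel from the tap: R_th = R_s‖R_g = (861 × 820)/1681 = 420 kΩ.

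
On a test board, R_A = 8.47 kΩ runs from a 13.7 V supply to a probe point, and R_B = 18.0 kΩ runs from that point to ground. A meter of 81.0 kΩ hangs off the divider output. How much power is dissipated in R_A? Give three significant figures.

P ≈ 2.95 mW

Total resistance from the source is R_A + (R_B‖R_L) = 23.20 kΩ, so I = 13.7/23.20 kΩ = 0.5906 mA.
P = I²·R_A = (0.5906 mA)² × 8.47 kΩ = 2.95 mW.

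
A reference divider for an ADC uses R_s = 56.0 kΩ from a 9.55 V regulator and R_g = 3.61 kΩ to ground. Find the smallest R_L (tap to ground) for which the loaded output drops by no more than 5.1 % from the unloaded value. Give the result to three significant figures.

R_L(min) ≈ 63.1 kΩ

Output resistance R_th = R_s‖R_g = (56.0 × 3.61)/59.61 = 3.391 kΩ.
The fractional drop is R_th/(R_th + R_L); requiring this ≤ 0.0510 gives R_L ≥ R_th(1/0.0510 − 1) = 3.391 × 18.61 = 63.1 kΩ.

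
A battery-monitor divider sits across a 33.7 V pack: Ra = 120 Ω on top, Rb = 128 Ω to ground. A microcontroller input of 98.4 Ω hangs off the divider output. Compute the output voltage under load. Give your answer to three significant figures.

V_out ≈ 10.7 V

The load sits in parallel with Rb: Rb‖R_L = (128 × 98.4) / (128 + 98.4) = 55.63 Ω.
V_out = 33.7 × 55.63 / (120 + 55.63) = 33.7 × 55.63/175.6 = 10.7 V.
(Unloaded it would have been 17.4 V.)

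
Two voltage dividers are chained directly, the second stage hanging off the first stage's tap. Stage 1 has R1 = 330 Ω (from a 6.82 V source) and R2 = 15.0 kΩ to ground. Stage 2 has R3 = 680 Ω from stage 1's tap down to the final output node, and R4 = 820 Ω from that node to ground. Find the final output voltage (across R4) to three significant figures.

Stage 2 presents R3+R4 = 1500 Ω as a load on stage 1's tap.
Stage 1's lower leg becomes R2‖(R3+R4) = 1364 Ω, so V_mid = 6.82 × 1364/1694 = 5.491 V.
Stage 2 is itself unloaded: V_out = V_mid × R4/(R3+R4) = 5.491 × 820/1500 = 3.00 V.

V_out ≈ 3.00 V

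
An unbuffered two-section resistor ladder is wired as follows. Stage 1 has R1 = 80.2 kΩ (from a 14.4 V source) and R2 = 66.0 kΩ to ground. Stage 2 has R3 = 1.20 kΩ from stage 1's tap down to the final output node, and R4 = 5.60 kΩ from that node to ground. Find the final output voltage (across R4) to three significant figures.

Stage 2 presents R3+R4 = 6.800 kΩ as a load on stage 1's tap.
Stage 1's lower leg becomes R2‖(R3+R4) = 6.165 kΩ, so V_mid = 14.4 × 6.165/86.36 = 1.028 V.
Stage 2 is itself unloaded: V_out = V_mid × R4/(R3+R4) = 1.028 × 5.60/6.800 = 0.846 V.

V_out ≈ 0.846 V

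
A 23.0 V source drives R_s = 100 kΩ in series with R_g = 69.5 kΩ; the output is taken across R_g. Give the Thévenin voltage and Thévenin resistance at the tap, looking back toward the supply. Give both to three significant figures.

V_th = 9.43 V, R_th = 41.0 kΩ

V_th is the open-circuit tap voltage: 23.0 × 69.5/(100 + 69.5) = 9.43 V.
With the supply zeroed, R_s and R_g appear in parallel from the tap: R_th = R_s‖R_g = (100 × 69.5)/169.5 = 41.0 kΩ.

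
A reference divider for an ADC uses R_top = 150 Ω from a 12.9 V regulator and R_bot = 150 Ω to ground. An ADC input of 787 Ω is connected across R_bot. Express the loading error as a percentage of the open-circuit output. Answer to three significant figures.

8.70 %

The divider's output (Thévenin) resistance is R_top‖R_bot = 75.00 Ω.
Fractional drop under load = R_th/(R_th + R_L) = 75.00 / (75.00 + 787) = 0.08701.
So the output falls by 8.70 %.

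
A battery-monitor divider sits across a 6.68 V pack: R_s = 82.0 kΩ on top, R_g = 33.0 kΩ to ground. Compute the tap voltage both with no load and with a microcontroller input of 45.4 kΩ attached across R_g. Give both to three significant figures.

Unloaded: 1.92 V; loaded: 1.26 V

Open-circuit: V = 6.68 × 33.0/(82.0 + 33.0) = 1.92 V.
With the load, R_g becomes R_g‖R_L = 19.11 kΩ, so V = 6.68 × 19.11/101.1 = 1.26 V.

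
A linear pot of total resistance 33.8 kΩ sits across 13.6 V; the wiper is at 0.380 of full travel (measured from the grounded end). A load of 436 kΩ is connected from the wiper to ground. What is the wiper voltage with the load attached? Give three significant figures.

The wiper splits the pot into (1−α)R = 20.96 kΩ above and αR = 12.84 kΩ below.
Lower section ‖ load = 12.48 kΩ.
V_wiper = 13.6 × 12.48/(20.96 + 12.48) = 5.08 V.

V ≈ 5.08 V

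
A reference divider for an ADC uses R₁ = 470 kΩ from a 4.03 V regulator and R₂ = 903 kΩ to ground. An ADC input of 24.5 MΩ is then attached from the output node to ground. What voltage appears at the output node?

V_out ≈ 2.62 V

The load sits in parallel with R₂: R₂‖R_L = (903 × 24500) / (903 + 24500) = 870.9 kΩ.
V_out = 4.03 × 870.9 / (470 + 870.9) = 4.03 × 870.9/1341 = 2.62 V.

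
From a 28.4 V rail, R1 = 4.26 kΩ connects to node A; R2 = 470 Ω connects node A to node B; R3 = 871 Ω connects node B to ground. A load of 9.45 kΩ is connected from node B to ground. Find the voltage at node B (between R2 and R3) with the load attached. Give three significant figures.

V ≈ 4.10 V

At node B, R3 is in parallel with the load: R3‖R_L = 797.5 Ω.
Below node A the resistance is R2 + (R3‖R_L) = 1267 Ω, so V_A = 28.4 × 1267/5527 = 6.512 V.
Then V_B = V_A × (R3‖R_L)/(R2 + R3‖R_L) = 6.512 × 797.5/1267 = 4.10 V.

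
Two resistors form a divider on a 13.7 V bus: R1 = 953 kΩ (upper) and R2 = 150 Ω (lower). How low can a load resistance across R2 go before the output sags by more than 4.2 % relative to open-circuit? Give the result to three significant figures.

R_L(min) ≈ 3.42 kΩ

Output resistance R_th = R1‖R2 = (953000 × 150)/953200 = 150.0 Ω.
The fractional drop is R_th/(R_th + R_L); requiring this ≤ 0.0420 gives R_L ≥ R_th(1/0.0420 − 1) = 150.0 × 22.81 = 3.42 kΩ.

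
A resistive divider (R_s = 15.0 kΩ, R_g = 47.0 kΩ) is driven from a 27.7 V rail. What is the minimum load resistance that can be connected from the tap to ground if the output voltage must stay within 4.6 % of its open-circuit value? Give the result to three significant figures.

R_L(min) ≈ 236 kΩ

Output resistance R_th = R_s‖R_g = (15.0 × 47.0)/62.00 = 11.37 kΩ.
The fractional drop is R_th/(R_th + R_L); requiring this ≤ 0.0460 gives R_L ≥ R_th(1/0.0460 − 1) = 11.37 × 20.74 = 236 kΩ.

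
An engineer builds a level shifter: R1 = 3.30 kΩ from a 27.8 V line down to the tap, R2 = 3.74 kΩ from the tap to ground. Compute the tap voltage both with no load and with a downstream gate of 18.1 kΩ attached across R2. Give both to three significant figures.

Unloaded: 14.8 V; loaded: 13.5 V

Open-circuit: V = 27.8 × 3.74/(3.30 + 3.74) = 14.8 V.
With the load, R2 becomes R2‖R_L = 3.100 kΩ, so V = 27.8 × 3.100/6.400 = 13.5 V.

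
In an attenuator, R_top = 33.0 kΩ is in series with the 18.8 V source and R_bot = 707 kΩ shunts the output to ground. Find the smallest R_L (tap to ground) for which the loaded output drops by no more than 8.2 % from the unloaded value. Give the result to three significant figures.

Output resistance R_th = R_top‖R_bot = (33.0 × 707)/740.0 = 31.53 kΩ.
The fractional drop is R_th/(R_th + R_L); requiring this ≤ 0.0820 gives R_L ≥ R_th(1/0.0820 − 1) = 31.53 × 11.20 = 353 kΩ.

R_L(min) ≈ 353 kΩ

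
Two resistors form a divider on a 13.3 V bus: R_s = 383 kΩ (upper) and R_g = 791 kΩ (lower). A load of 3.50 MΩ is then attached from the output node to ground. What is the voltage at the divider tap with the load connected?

V_out ≈ 8.35 V

The load sits in parallel with R_g: R_g‖R_L = (791 × 3500) / (791 + 3500) = 645.2 kΩ.
V_out = 13.3 × 645.2 / (383 + 645.2) = 13.3 × 645.2/1028 = 8.35 V.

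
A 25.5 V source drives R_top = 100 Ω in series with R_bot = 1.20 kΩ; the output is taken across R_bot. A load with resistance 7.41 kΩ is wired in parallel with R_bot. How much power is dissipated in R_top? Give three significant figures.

P ≈ 50.7 mW

Total resistance from the source is R_top + (R_bot‖R_L) = 1133 Ω, so I = 25.5/1133 Ω = 22.51 mA.
P = I²·R_top = (22.51 mA)² × 100 Ω = 50.7 mW.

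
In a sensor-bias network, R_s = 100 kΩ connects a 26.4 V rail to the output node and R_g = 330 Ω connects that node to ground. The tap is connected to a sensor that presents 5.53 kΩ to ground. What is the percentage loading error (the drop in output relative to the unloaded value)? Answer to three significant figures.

5.61 %

The divider's output (Thévenin) resistance is R_s‖R_g = 328.9 Ω.
Fractional drop under load = R_th/(R_th + R_L) = 328.9 / (328.9 + 5530) = 0.05614.
So the output falls by 5.61 %.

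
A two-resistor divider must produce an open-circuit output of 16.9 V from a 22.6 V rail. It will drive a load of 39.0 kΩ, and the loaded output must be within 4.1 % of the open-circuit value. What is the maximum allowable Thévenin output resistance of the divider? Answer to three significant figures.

Loading drop = R_th/(R_th + R_L) ≤ 0.0410, so R_th ≤ R_L · ε/(1−ε) = 39.0 kΩ × 0.0410/0.9590 = 1.67 kΩ.

R_th ≤ 1.67 kΩ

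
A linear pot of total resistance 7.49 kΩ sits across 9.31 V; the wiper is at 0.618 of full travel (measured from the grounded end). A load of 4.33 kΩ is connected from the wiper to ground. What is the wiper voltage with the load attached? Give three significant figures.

The wiper splits the pot into (1−α)R = 2.861 kΩ above and αR = 4.629 kΩ below.
Lower section ‖ load = 2.237 kΩ.
V_wiper = 9.31 × 2.237/(2.861 + 2.237) = 4.09 V.

V ≈ 4.09 V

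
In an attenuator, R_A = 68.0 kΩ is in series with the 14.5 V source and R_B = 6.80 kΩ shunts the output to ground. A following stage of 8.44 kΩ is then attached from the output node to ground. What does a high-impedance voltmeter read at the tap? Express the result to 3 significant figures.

V_out ≈ 0.761 V

The load sits in parallel with R_B: R_B‖R_L = (6.80 × 8.44) / (6.80 + 8.44) = 3.766 kΩ.
V_out = 14.5 × 3.766 / (68.0 + 3.766) = 14.5 × 3.766/71.77 = 0.761 V.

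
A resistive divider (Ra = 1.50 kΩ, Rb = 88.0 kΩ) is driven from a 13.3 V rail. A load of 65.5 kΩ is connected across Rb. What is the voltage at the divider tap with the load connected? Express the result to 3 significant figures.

The load sits in parallel with Rb: Rb‖R_L = (88.0 × 65.5) / (88.0 + 65.5) = 37.55 kΩ.
V_out = 13.3 × 37.55 / (1.50 + 37.55) = 13.3 × 37.55/39.05 = 12.8 V.

V_out ≈ 12.8 V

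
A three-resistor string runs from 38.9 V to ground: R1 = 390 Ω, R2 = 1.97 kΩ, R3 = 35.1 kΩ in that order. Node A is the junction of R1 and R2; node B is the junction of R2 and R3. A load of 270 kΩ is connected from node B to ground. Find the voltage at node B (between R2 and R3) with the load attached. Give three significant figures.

At node B, R3 is in parallel with the load: R3‖R_L = 31060 Ω.
Below node A the resistance is R2 + (R3‖R_L) = 33030 Ω, so V_A = 38.9 × 33030/33420 = 38.45 V.
Then V_B = V_A × (R3‖R_L)/(R2 + R3‖R_L) = 38.45 × 31060/33030 = 36.2 V.

V ≈ 36.2 V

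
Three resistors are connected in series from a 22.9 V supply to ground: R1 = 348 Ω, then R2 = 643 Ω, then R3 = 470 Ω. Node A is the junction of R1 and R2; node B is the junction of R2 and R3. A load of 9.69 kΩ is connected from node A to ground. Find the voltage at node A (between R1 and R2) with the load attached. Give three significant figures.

V ≈ 17.0 V

Below node A the series string R2+R3 = 1113 Ω sits in parallel with the 9690 Ω load: 998.3 Ω.
V_A = 22.9 × 998.3/(348 + 998.3) = 17.0 V.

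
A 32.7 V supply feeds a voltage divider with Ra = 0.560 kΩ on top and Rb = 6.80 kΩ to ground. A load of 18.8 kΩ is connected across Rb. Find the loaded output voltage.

The load sits in parallel with Rb: Rb‖R_L = (6800 × 18800) / (6800 + 18800) = 4994 Ω.
V_out = 32.7 × 4994 / (560 + 4994) = 32.7 × 4994/5554 = 29.4 V.
(Unloaded it would have been 30.2 V.)

V_out ≈ 29.4 V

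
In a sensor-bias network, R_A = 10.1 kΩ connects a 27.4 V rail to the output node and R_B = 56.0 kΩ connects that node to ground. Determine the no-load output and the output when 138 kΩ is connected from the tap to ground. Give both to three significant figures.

Unloaded: 23.2 V; loaded: 21.9 V

Open-circuit: V = 27.4 × 56.0/(10.1 + 56.0) = 23.2 V.
With the load, R_B becomes R_B‖R_L = 39.84 kΩ, so V = 27.4 × 39.84/49.94 = 21.9 V.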